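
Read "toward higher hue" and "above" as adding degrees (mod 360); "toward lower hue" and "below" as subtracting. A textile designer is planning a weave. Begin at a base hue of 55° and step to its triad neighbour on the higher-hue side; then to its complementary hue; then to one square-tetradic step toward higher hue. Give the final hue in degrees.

85°

+120° (triadic ↑): 55 + 120 = 175°
+180° (complement): 175 + 180 = 355°
+90° (square ↑): 355 + 90 = 445 → 445 − 360 = 85°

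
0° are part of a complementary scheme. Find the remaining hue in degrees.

180°

The complement sits 180° across the wheel.
The full set through 0° is {0°, 180°}.
Given {0°}, the missing hue is 180°.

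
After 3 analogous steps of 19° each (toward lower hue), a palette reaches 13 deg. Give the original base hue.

70°

3 steps of 19° (toward lower hue) give a net shift of −57°.
Start = end − shift: 13 + 57 = 70°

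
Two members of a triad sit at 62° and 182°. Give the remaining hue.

A triad spaces three hues 120° apart.
The full set is {62°, 182°, 302°}.

302°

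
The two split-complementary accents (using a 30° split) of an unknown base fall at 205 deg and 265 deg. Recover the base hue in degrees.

The accents sit 30° either side of the complement, so the complement is their short-arc midpoint on the wheel.
Short-arc midpoint of 205° and 265°: 235°.
Base is 180° from the complement: 235 − 180 = 55°

55°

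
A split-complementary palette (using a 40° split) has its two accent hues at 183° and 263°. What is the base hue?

The accents sit 40° either side of the complement, so the complement is their short-arc midpoint on the wheel.
Short-arc midpoint of 183° and 263°: 223°.
Base is 180° from the complement: 223 − 180 = 43°

43°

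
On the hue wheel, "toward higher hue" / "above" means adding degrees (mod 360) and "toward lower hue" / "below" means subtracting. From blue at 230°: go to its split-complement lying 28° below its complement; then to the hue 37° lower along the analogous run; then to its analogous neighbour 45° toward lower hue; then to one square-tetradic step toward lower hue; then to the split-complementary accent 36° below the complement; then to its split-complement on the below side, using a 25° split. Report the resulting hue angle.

+152° (split-comp 28° ↓): 230 + 152 = 382 → 382 − 360 = 22°
−37° (analog 37° ↓): 22 − 37 = -15 → -15 + 360 = 345°
−45° (analog 45° ↓): 345 − 45 = 300°
−90° (square ↓): 300 − 90 = 210°
+144° (split-comp 36° ↓): 210 + 144 = 354°
+155° (split-comp 25° ↓): 354 + 155 = 509 → 509 − 360 = 149°

149°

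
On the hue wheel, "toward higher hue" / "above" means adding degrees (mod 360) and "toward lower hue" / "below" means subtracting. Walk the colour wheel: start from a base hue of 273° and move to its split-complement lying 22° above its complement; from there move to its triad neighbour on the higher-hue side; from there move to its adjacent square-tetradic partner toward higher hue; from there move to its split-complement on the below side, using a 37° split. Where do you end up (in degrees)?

108°

split-comp 22° ↑ +202°: 273 + 202 = 475 → 475 − 360 = 115°
triadic ↑ +120°: 115 + 120 = 235°
square ↑ +90°: 235 + 90 = 325°
split-comp 37° ↓ +143°: 325 + 143 = 468 → 468 − 360 = 108°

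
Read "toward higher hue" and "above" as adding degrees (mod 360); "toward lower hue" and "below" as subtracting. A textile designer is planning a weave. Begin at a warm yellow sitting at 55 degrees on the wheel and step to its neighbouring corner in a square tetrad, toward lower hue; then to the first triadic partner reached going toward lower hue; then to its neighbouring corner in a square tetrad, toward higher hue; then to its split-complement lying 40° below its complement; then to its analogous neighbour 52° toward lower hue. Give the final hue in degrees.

55 − 90 = -35 → -35 + 360 = 325°   (square ↓)
325 − 120 = 205°   (triadic ↓)
205 + 90 = 295°   (square ↑)
295 + 140 = 435 → 435 − 360 = 75°   (split-comp 40° ↓)
75 − 52 = 23°   (analog 52° ↓)

23°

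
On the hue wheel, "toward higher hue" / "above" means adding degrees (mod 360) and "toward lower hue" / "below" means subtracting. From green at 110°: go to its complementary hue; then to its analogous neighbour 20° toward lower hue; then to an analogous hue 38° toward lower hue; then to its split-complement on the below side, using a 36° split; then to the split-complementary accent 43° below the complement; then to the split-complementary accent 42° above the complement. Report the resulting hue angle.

15°

+180° (complement): 110 + 180 = 290°
−20° (analog 20° ↓): 290 − 20 = 270°
−38° (analog 38° ↓): 270 − 38 = 232°
+144° (split-comp 36° ↓): 232 + 144 = 376 → 376 − 360 = 16°
+137° (split-comp 43° ↓): 16 + 137 = 153°
+222° (split-comp 42° ↑): 153 + 222 = 375 → 375 − 360 = 15°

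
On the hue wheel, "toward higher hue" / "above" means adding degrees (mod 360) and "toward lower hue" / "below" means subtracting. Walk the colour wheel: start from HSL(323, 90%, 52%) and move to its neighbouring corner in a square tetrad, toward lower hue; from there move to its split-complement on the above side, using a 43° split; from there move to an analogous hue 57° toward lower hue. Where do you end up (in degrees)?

square ↓ −90°: 323 − 90 = 233°
split-comp 43° ↑ +223°: 233 + 223 = 456 → 456 − 360 = 96°
analog 57° ↓ −57°: 96 − 57 = 39°

39°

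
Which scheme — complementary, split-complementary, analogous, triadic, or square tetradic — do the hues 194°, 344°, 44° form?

Sort the hues: 44°, 194°, 344°.
Successive gaps around the wheel: 150°, 150°, 60°.
Two 150° gaps and one 60° gap — a base hue opposite a pair of accents 30° either side of its complement — is the split-complementary pattern.

split-complementary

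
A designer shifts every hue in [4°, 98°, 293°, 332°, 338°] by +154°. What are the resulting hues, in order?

158°, 252°, 87°, 126°, 132°

4 + 154 = 158°
98 + 154 = 252°
293 + 154 = 447 → 447 − 360 = 87°
332 + 154 = 486 → 486 − 360 = 126°
338 + 154 = 492 → 492 − 360 = 132°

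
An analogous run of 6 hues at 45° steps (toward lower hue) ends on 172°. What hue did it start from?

37°

5 steps of 45° (toward lower hue) give a net shift of −225°.
Start = end − shift: 172 + 225 = 397 → 397 − 360 = 37°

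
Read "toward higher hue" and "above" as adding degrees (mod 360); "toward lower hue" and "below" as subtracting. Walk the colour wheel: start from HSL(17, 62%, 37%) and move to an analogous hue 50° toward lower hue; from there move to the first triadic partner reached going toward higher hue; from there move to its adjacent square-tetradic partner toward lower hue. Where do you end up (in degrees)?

−50° (analog 50° ↓): 17 − 50 = -33 → -33 + 360 = 327°
+120° (triadic ↑): 327 + 120 = 447 → 447 − 360 = 87°
−90° (square ↓): 87 − 90 = -3 → -3 + 360 = 357°

357°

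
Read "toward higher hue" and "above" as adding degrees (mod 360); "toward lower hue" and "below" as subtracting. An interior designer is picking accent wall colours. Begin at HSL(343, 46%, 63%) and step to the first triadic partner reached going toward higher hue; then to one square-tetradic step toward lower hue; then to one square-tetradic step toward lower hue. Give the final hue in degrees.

+120° (triadic ↑): 343 + 120 = 463 → 463 − 360 = 103°
−90° (square ↓): 103 − 90 = 13°
−90° (square ↓): 13 − 90 = -77 → -77 + 360 = 283°

283°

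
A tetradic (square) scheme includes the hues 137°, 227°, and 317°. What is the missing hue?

47°

A square tetradic scheme places four hues every 90°.
The full set through 137° is {47°, 137°, 227°, 317°}.
Given {137°, 227°, 317°}, the missing hue is 47°.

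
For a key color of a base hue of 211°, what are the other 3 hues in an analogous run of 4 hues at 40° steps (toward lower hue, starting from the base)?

171°, 131°, 91°

Analogous hues sit every 40° along the wheel.
211 − 40 = 171°
211 − 80 = 131°
211 − 120 = 91°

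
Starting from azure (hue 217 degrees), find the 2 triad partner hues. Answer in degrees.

337° and 97°

217 + 120 = 337°
217 + 240 = 457 → 457 − 360 = 97°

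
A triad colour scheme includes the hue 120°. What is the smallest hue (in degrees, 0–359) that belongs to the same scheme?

0°

A triad places three hues 120° apart.
The full set through 120° is {0°, 120°, 240°}.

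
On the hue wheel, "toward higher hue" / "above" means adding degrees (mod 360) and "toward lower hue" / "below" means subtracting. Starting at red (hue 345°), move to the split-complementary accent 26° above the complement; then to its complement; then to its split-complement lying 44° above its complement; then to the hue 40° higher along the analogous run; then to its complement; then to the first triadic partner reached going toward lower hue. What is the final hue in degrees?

335°

345 + 206 = 551 → 551 − 360 = 191°   (split-comp 26° ↑)
191 + 180 = 371 → 371 − 360 = 11°   (complement)
11 + 224 = 235°   (split-comp 44° ↑)
235 + 40 = 275°   (analog 40° ↑)
275 + 180 = 455 → 455 − 360 = 95°   (complement)
95 − 120 = -25 → -25 + 360 = 335°   (triadic ↓)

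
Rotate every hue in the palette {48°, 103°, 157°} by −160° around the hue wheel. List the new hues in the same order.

48 − 160 = -112 → -112 + 360 = 248°
103 − 160 = -57 → -57 + 360 = 303°
157 − 160 = -3 → -3 + 360 = 357°

248°, 303°, 357°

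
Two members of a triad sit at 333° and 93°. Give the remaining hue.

A triad spaces three hues 120° apart.
The full set is {93°, 213°, 333°}.

213°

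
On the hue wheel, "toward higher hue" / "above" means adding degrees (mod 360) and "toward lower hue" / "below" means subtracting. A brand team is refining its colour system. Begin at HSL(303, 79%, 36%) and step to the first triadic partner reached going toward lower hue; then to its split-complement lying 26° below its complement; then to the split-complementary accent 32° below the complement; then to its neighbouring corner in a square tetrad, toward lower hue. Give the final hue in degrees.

303 − 120 = 183°   (triadic ↓)
183 + 154 = 337°   (split-comp 26° ↓)
337 + 148 = 485 → 485 − 360 = 125°   (split-comp 32° ↓)
125 − 90 = 35°   (square ↓)

35°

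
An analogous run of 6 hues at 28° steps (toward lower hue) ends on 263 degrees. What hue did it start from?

5 steps of 28° (toward lower hue) give a net shift of −140°.
Start = end − shift: 263 + 140 = 403 → 403 − 360 = 43°

43°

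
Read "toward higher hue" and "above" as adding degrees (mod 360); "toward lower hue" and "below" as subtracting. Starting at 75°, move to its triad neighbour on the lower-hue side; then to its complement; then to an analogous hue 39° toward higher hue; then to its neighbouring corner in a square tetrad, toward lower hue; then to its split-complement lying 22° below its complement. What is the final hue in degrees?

242°

triadic ↓ −120°: 75 − 120 = -45 → -45 + 360 = 315°
complement +180°: 315 + 180 = 495 → 495 − 360 = 135°
analog 39° ↑ +39°: 135 + 39 = 174°
square ↓ −90°: 174 − 90 = 84°
split-comp 22° ↓ +158°: 84 + 158 = 242°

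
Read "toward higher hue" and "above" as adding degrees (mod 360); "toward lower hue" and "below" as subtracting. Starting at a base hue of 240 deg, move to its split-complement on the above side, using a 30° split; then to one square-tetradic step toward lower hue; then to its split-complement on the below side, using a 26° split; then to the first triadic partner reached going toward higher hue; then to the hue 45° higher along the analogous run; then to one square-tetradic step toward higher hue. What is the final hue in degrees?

split-comp 30° ↑ +210°: 240 + 210 = 450 → 450 − 360 = 90°
square ↓ −90°: 90 − 90 = 0°
split-comp 26° ↓ +154°: 0 + 154 = 154°
triadic ↑ +120°: 154 + 120 = 274°
analog 45° ↑ +45°: 274 + 45 = 319°
square ↑ +90°: 319 + 90 = 409 → 409 − 360 = 49°

49°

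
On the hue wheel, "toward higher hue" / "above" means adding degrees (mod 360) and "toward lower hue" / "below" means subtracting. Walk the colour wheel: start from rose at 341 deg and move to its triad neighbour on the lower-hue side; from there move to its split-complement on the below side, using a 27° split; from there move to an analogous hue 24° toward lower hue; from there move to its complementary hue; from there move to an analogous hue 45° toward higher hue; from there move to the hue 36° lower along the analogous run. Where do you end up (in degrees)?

341 − 120 = 221°   (triadic ↓)
221 + 153 = 374 → 374 − 360 = 14°   (split-comp 27° ↓)
14 − 24 = -10 → -10 + 360 = 350°   (analog 24° ↓)
350 + 180 = 530 → 530 − 360 = 170°   (complement)
170 + 45 = 215°   (analog 45° ↑)
215 − 36 = 179°   (analog 36° ↓)

179°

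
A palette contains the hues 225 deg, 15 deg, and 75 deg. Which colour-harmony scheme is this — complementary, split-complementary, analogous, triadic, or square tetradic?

split-complementary

Sort the hues: 15°, 75°, 225°.
Successive gaps around the wheel: 60°, 150°, 150°.
Two 150° gaps and one 60° gap — a base hue opposite a pair of accents 30° either side of its complement — is the split-complementary pattern.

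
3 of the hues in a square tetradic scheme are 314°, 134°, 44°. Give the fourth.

A square tetradic scheme places four hues every 90°.
The full set through 44° is {44°, 134°, 224°, 314°}.
Given {44°, 134°, 314°}, the missing hue is 224°.

224°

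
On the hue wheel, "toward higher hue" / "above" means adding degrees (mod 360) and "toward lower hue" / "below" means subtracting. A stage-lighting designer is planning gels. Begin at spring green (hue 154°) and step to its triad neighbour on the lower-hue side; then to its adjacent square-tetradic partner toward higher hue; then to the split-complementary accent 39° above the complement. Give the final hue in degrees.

154 − 120 = 34°   (triadic ↓)
34 + 90 = 124°   (square ↑)
124 + 219 = 343°   (split-comp 39° ↑)

343°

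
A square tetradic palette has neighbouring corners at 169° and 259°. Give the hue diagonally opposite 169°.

349°

A square tetradic scheme places four hues 90° apart; opposite corners are 180° apart.
169 + 180 = 349°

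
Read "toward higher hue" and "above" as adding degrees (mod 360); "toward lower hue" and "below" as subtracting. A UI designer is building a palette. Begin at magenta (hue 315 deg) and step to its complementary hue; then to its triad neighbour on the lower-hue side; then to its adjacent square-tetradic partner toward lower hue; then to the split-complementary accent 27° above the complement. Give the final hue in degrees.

132°

+180° (complement): 315 + 180 = 495 → 495 − 360 = 135°
−120° (triadic ↓): 135 − 120 = 15°
−90° (square ↓): 15 − 90 = -75 → -75 + 360 = 285°
+207° (split-comp 27° ↑): 285 + 207 = 492 → 492 − 360 = 132°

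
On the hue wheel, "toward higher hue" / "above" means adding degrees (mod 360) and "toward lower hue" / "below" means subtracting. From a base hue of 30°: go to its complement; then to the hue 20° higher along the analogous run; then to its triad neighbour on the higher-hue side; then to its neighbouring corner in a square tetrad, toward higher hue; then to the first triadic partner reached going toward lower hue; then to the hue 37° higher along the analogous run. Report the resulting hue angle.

complement +180°: 30 + 180 = 210°
analog 20° ↑ +20°: 210 + 20 = 230°
triadic ↑ +120°: 230 + 120 = 350°
square ↑ +90°: 350 + 90 = 440 → 440 − 360 = 80°
triadic ↓ −120°: 80 − 120 = -40 → -40 + 360 = 320°
analog 37° ↑ +37°: 320 + 37 = 357°

357°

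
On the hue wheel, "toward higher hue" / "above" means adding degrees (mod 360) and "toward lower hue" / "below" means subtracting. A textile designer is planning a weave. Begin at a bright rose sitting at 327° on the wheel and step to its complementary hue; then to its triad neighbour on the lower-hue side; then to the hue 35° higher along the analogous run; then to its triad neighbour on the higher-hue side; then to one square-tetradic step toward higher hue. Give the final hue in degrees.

327 + 180 = 507 → 507 − 360 = 147°   (complement)
147 − 120 = 27°   (triadic ↓)
27 + 35 = 62°   (analog 35° ↑)
62 + 120 = 182°   (triadic ↑)
182 + 90 = 272°   (square ↑)

272°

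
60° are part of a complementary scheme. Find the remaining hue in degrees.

240°

The complement sits 180° across the wheel.
The full set through 60° is {60°, 240°}.
Given {60°}, the missing hue is 240°.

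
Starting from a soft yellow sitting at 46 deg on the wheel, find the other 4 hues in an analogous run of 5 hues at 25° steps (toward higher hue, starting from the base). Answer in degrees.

Analogous hues sit every 25° along the wheel.
46 + 25 = 71°
46 + 50 = 96°
46 + 75 = 121°
46 + 100 = 146°

71°, 96°, 121°, and 146°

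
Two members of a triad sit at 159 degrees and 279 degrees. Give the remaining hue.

39°

A triad spaces three hues 120° apart.
The full set is {39°, 159°, 279°}.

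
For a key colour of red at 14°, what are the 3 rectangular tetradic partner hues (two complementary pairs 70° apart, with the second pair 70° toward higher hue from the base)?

84°, 194° and 264°

A rectangular tetradic uses two complementary pairs 70° apart: offsets 0°, 70°, 180°, 250°.
14 + 70 = 84°
14 + 180 = 194°
14 + 250 = 264°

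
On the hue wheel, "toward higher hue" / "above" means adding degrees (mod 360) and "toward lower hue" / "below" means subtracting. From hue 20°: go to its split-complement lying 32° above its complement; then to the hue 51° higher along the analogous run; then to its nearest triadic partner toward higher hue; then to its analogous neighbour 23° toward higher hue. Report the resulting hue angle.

split-comp 32° ↑ +212°: 20 + 212 = 232°
analog 51° ↑ +51°: 232 + 51 = 283°
triadic ↑ +120°: 283 + 120 = 403 → 403 − 360 = 43°
analog 23° ↑ +23°: 43 + 23 = 66°

66°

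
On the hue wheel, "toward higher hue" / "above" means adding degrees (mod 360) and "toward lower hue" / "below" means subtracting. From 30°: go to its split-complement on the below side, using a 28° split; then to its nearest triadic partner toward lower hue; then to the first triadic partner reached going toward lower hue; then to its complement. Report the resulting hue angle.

split-comp 28° ↓ +152°: 30 + 152 = 182°
triadic ↓ −120°: 182 − 120 = 62°
triadic ↓ −120°: 62 − 120 = -58 → -58 + 360 = 302°
complement +180°: 302 + 180 = 482 → 482 − 360 = 122°

122°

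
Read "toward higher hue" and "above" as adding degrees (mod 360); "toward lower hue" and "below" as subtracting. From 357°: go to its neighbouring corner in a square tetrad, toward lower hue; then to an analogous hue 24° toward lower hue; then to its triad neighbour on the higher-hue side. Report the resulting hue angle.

3°

357 − 90 = 267°   (square ↓)
267 − 24 = 243°   (analog 24° ↓)
243 + 120 = 363 → 363 − 360 = 3°   (triadic ↑)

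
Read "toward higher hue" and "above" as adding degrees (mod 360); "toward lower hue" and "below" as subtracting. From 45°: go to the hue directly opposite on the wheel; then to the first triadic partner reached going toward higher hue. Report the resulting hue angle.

345°

+180° (complement): 45 + 180 = 225°
+120° (triadic ↑): 225 + 120 = 345°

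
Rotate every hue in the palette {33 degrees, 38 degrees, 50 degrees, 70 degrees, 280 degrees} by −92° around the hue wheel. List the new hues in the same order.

301°, 306°, 318°, 338°, 188°

33 − 92 = -59 → -59 + 360 = 301°
38 − 92 = -54 → -54 + 360 = 306°
50 − 92 = -42 → -42 + 360 = 318°
70 − 92 = -22 → -22 + 360 = 338°
280 − 92 = 188°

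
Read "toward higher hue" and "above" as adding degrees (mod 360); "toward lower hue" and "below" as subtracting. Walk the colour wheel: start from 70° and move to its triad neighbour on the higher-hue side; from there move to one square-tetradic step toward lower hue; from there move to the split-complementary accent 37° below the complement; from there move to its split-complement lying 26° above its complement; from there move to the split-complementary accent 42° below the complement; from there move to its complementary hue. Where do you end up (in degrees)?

47°

triadic ↑ +120°: 70 + 120 = 190°
square ↓ −90°: 190 − 90 = 100°
split-comp 37° ↓ +143°: 100 + 143 = 243°
split-comp 26° ↑ +206°: 243 + 206 = 449 → 449 − 360 = 89°
split-comp 42° ↓ +138°: 89 + 138 = 227°
complement +180°: 227 + 180 = 407 → 407 − 360 = 47°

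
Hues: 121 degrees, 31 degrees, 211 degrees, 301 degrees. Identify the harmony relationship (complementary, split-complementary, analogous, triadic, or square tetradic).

Sort the hues: 31°, 121°, 211°, 301°.
Successive gaps around the wheel: 90°, 90°, 90°, 90°.
Four hues every 90° form a square tetradic scheme.

square tetradic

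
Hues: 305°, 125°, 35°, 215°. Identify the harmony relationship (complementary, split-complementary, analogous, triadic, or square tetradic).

Sort the hues: 35°, 125°, 215°, 305°.
Successive gaps around the wheel: 90°, 90°, 90°, 90°.
Four hues every 90° form a square tetradic scheme.

square tetradic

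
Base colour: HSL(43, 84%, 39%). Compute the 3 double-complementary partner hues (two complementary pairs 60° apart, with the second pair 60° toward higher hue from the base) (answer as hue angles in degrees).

103°, 223° and 283°

A rectangular tetradic uses two complementary pairs 60° apart: offsets 0°, 60°, 180°, 240°.
43 + 60 = 103°
43 + 180 = 223°
43 + 240 = 283°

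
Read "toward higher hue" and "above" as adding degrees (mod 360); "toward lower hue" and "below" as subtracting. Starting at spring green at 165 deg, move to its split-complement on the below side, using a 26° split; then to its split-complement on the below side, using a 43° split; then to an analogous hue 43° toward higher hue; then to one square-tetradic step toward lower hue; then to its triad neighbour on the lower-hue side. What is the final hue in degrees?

289°

split-comp 26° ↓ +154°: 165 + 154 = 319°
split-comp 43° ↓ +137°: 319 + 137 = 456 → 456 − 360 = 96°
analog 43° ↑ +43°: 96 + 43 = 139°
square ↓ −90°: 139 − 90 = 49°
triadic ↓ −120°: 49 − 120 = -71 → -71 + 360 = 289°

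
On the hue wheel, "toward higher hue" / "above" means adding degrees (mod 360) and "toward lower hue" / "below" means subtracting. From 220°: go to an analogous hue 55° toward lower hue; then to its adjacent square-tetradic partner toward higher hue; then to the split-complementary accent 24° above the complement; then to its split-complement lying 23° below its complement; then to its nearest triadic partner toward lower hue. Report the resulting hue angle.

136°

220 − 55 = 165°   (analog 55° ↓)
165 + 90 = 255°   (square ↑)
255 + 204 = 459 → 459 − 360 = 99°   (split-comp 24° ↑)
99 + 157 = 256°   (split-comp 23° ↓)
256 − 120 = 136°   (triadic ↓)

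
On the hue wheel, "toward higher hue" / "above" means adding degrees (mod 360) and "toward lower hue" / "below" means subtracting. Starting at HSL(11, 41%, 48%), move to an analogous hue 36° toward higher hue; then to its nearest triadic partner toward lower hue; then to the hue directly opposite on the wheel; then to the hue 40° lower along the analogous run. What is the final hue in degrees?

67°

analog 36° ↑ +36°: 11 + 36 = 47°
triadic ↓ −120°: 47 − 120 = -73 → -73 + 360 = 287°
complement +180°: 287 + 180 = 467 → 467 − 360 = 107°
analog 40° ↓ −40°: 107 − 40 = 67°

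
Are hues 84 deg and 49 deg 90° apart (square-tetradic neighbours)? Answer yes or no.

no

Angular distance: |84 − 49| = 35 = 35°.
90° apart (square-tetradic neighbours) requires 90°.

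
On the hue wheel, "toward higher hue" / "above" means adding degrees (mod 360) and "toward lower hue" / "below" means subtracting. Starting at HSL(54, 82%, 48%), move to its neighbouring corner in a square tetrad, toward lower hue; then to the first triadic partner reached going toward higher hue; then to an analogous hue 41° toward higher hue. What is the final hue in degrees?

square ↓ −90°: 54 − 90 = -36 → -36 + 360 = 324°
triadic ↑ +120°: 324 + 120 = 444 → 444 − 360 = 84°
analog 41° ↑ +41°: 84 + 41 = 125°

125°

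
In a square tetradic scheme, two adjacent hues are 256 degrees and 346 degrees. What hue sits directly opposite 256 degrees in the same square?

A square tetradic scheme places four hues 90° apart; opposite corners are 180° apart.
256 + 180 = 436 → 436 − 360 = 76°

76°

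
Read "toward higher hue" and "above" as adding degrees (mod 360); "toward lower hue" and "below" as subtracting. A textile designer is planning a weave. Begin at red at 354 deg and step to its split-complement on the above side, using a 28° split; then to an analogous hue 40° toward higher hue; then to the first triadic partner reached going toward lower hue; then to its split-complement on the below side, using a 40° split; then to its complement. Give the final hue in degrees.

82°

split-comp 28° ↑ +208°: 354 + 208 = 562 → 562 − 360 = 202°
analog 40° ↑ +40°: 202 + 40 = 242°
triadic ↓ −120°: 242 − 120 = 122°
split-comp 40° ↓ +140°: 122 + 140 = 262°
complement +180°: 262 + 180 = 442 → 442 − 360 = 82°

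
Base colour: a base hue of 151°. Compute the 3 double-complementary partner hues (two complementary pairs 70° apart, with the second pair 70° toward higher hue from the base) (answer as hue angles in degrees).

221°, 331°, and 41°

A rectangular tetradic uses two complementary pairs 70° apart: offsets 0°, 70°, 180°, 250°.
151 + 70 = 221°
151 + 180 = 331°
151 + 250 = 401 → 401 − 360 = 41°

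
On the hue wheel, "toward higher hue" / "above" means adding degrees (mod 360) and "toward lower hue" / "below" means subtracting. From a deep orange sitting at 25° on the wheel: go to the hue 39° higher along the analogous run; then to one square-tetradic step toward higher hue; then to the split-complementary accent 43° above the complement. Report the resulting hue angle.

17°

+39° (analog 39° ↑): 25 + 39 = 64°
+90° (square ↑): 64 + 90 = 154°
+223° (split-comp 43° ↑): 154 + 223 = 377 → 377 − 360 = 17°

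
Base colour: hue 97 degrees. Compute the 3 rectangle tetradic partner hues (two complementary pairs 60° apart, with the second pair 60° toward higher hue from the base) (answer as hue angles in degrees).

A rectangular tetradic uses two complementary pairs 60° apart: offsets 0°, 60°, 180°, 240°.
97 + 60 = 157°
97 + 180 = 277°
97 + 240 = 337°

157°, 277°, and 337°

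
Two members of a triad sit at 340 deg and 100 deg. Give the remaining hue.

220°

A triad spaces three hues 120° apart.
The full set is {100°, 220°, 340°}.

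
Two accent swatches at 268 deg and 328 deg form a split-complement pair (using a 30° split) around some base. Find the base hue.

118°

The accents sit 30° either side of the complement, so the complement is their short-arc midpoint on the wheel.
Short-arc midpoint of 268° and 328°: 298°.
Base is 180° from the complement: 298 − 180 = 118°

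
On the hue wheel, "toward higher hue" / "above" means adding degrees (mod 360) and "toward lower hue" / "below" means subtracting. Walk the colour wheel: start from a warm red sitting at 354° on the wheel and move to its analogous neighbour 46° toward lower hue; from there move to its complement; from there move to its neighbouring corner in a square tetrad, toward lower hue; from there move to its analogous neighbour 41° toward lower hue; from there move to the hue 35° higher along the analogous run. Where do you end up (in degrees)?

354 − 46 = 308°   (analog 46° ↓)
308 + 180 = 488 → 488 − 360 = 128°   (complement)
128 − 90 = 38°   (square ↓)
38 − 41 = -3 → -3 + 360 = 357°   (analog 41° ↓)
357 + 35 = 392 → 392 − 360 = 32°   (analog 35° ↑)

32°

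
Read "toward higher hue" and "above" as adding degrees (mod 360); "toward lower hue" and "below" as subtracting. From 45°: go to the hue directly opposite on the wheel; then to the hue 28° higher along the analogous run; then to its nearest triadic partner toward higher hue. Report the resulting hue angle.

45 + 180 = 225°   (complement)
225 + 28 = 253°   (analog 28° ↑)
253 + 120 = 373 → 373 − 360 = 13°   (triadic ↑)

13°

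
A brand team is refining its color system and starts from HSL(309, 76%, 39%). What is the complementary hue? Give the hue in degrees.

129°

The complement sits 180° across the wheel.
309 + 180 = 489 → 489 − 360 = 129°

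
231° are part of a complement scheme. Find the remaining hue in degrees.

51°

The complement sits 180° across the wheel.
The full set through 231° is {51°, 231°}.
Given {231°}, the missing hue is 51°.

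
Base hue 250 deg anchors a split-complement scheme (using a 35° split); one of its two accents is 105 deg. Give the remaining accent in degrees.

Split-complementary hues sit 35° either side of the complement.
Complement of the base 250°: 250 + 180 = 430 → 430 − 360 = 70°
The given accent 105° is 35° one side of 70°; the other accent sits 35° the other side: 70 − 35 = 35°

35°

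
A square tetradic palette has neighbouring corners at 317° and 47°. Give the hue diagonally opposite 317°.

A square tetradic scheme places four hues 90° apart; opposite corners are 180° apart.
317 + 180 = 497 → 497 − 360 = 137°

137°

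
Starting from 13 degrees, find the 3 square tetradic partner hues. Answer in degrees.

103°, 193° and 283°

A square tetradic scheme places four hues every 90°.
13 + 90 = 103°
13 + 180 = 193°
13 + 270 = 283°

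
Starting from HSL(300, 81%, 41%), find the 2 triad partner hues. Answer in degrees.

A triad places three hues 120° apart.
300 + 120 = 420 → 420 − 360 = 60°
300 + 240 = 540 → 540 − 360 = 180°

60° and 180°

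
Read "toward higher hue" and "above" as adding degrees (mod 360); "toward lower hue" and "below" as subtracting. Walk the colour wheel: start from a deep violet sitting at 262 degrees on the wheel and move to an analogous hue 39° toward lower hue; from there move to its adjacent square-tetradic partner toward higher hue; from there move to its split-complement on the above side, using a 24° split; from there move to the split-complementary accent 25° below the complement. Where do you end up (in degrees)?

−39° (analog 39° ↓): 262 − 39 = 223°
+90° (square ↑): 223 + 90 = 313°
+204° (split-comp 24° ↑): 313 + 204 = 517 → 517 − 360 = 157°
+155° (split-comp 25° ↓): 157 + 155 = 312°

312°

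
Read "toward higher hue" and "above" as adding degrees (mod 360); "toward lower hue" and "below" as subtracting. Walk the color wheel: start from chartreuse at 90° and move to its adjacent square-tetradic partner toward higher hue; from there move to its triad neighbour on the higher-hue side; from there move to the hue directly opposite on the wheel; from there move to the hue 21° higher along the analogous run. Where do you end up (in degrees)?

141°

+90° (square ↑): 90 + 90 = 180°
+120° (triadic ↑): 180 + 120 = 300°
+180° (complement): 300 + 180 = 480 → 480 − 360 = 120°
+21° (analog 21° ↑): 120 + 21 = 141°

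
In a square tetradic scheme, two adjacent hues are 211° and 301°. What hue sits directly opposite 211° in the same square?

A square tetradic scheme places four hues 90° apart; opposite corners are 180° apart.
211 + 180 = 391 → 391 − 360 = 31°

31°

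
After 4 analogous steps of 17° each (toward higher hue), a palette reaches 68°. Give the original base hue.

4 steps of 17° (toward higher hue) give a net shift of +68°.
Start = end − shift: 68 − 68 = 0°

0°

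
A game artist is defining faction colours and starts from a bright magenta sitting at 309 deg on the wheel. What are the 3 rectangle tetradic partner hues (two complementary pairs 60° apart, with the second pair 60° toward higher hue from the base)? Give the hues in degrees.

A rectangular tetradic uses two complementary pairs 60° apart: offsets 0°, 60°, 180°, 240°.
309 + 60 = 369 → 369 − 360 = 9°
309 + 180 = 489 → 489 − 360 = 129°
309 + 240 = 549 → 549 − 360 = 189°

9°, 129° and 189°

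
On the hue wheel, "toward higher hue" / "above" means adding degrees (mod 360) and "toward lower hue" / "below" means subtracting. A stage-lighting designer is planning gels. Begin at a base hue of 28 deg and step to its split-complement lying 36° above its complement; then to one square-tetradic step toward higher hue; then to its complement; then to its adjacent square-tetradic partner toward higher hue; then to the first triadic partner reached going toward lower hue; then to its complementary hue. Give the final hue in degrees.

304°

split-comp 36° ↑ +216°: 28 + 216 = 244°
square ↑ +90°: 244 + 90 = 334°
complement +180°: 334 + 180 = 514 → 514 − 360 = 154°
square ↑ +90°: 154 + 90 = 244°
triadic ↓ −120°: 244 − 120 = 124°
complement +180°: 124 + 180 = 304°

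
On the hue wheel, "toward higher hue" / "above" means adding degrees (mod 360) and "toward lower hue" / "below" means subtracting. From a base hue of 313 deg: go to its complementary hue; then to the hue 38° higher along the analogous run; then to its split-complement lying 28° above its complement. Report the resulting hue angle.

complement +180°: 313 + 180 = 493 → 493 − 360 = 133°
analog 38° ↑ +38°: 133 + 38 = 171°
split-comp 28° ↑ +208°: 171 + 208 = 379 → 379 − 360 = 19°

19°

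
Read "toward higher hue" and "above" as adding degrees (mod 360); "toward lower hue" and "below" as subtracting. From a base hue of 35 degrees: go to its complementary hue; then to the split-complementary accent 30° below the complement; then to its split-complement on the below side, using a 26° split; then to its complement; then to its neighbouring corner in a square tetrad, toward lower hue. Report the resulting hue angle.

249°

+180° (complement): 35 + 180 = 215°
+150° (split-comp 30° ↓): 215 + 150 = 365 → 365 − 360 = 5°
+154° (split-comp 26° ↓): 5 + 154 = 159°
+180° (complement): 159 + 180 = 339°
−90° (square ↓): 339 − 90 = 249°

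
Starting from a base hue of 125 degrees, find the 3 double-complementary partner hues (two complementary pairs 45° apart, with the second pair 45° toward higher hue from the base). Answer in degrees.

A rectangular tetradic uses two complementary pairs 45° apart: offsets 0°, 45°, 180°, 225°.
125 + 45 = 170°
125 + 180 = 305°
125 + 225 = 350°

170°, 305°, and 350°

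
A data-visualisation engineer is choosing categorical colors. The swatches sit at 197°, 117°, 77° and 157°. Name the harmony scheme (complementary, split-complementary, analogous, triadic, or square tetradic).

Sort the hues: 77°, 117°, 157°, 197°.
Successive gaps around the wheel: 40°, 40°, 40°, 240°.
A run of hues at equal small steps (40°) with one large closing gap is an analogous group.

analogous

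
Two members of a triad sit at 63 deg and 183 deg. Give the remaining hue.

A triad spaces three hues 120° apart.
The full set is {63°, 183°, 303°}.

303°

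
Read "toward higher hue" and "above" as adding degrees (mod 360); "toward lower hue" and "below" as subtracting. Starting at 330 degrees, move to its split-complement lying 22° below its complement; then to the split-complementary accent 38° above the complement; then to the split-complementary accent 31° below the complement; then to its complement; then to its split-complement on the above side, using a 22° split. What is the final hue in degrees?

330 + 158 = 488 → 488 − 360 = 128°   (split-comp 22° ↓)
128 + 218 = 346°   (split-comp 38° ↑)
346 + 149 = 495 → 495 − 360 = 135°   (split-comp 31° ↓)
135 + 180 = 315°   (complement)
315 + 202 = 517 → 517 − 360 = 157°   (split-comp 22° ↑)

157°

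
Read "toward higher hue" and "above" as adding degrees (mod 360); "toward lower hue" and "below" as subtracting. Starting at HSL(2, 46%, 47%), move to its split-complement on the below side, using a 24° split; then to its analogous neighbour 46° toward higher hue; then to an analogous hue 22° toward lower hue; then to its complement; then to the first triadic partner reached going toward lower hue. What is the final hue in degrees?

242°

2 + 156 = 158°   (split-comp 24° ↓)
158 + 46 = 204°   (analog 46° ↑)
204 − 22 = 182°   (analog 22° ↓)
182 + 180 = 362 → 362 − 360 = 2°   (complement)
2 − 120 = -118 → -118 + 360 = 242°   (triadic ↓)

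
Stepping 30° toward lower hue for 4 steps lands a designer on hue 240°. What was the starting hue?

4 steps of 30° (toward lower hue) give a net shift of −120°.
Start = end − shift: 240 + 120 = 360 → 360 − 360 = 0°

0°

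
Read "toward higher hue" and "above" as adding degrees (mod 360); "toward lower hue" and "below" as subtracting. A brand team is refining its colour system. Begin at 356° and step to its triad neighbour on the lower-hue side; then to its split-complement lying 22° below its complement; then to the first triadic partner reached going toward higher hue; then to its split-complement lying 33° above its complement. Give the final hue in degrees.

7°

triadic ↓ −120°: 356 − 120 = 236°
split-comp 22° ↓ +158°: 236 + 158 = 394 → 394 − 360 = 34°
triadic ↑ +120°: 34 + 120 = 154°
split-comp 33° ↑ +213°: 154 + 213 = 367 → 367 − 360 = 7°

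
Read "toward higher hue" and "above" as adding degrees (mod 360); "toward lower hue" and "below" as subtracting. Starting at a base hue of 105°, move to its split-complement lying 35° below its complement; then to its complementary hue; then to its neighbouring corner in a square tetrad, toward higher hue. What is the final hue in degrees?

split-comp 35° ↓ +145°: 105 + 145 = 250°
complement +180°: 250 + 180 = 430 → 430 − 360 = 70°
square ↑ +90°: 70 + 90 = 160°

160°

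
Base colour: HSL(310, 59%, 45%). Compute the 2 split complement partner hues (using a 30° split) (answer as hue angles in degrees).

Complement of 310 deg: 310 + 180 = 490 → 490 − 360 = 130°
130 − 30 = 100°
130 + 30 = 160°

100° and 160°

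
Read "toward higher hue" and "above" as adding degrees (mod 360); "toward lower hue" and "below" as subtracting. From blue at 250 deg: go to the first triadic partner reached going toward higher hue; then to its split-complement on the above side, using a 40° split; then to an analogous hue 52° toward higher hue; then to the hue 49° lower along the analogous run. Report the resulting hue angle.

250 + 120 = 370 → 370 − 360 = 10°   (triadic ↑)
10 + 220 = 230°   (split-comp 40° ↑)
230 + 52 = 282°   (analog 52° ↑)
282 − 49 = 233°   (analog 49° ↓)

233°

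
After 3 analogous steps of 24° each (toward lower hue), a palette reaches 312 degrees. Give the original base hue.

3 steps of 24° (toward lower hue) give a net shift of −72°.
Start = end − shift: 312 + 72 = 384 → 384 − 360 = 24°

24°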